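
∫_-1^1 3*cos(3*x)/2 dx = sin(3)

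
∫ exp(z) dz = exp(z) + C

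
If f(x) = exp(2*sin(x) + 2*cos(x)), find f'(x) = 2*sqrt(2)*exp(2*sin(x))*exp(2*cos(x))*cos(x + pi/4)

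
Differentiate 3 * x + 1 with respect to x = 3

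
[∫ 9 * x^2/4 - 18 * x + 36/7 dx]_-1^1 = 165/14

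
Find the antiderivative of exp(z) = exp(z) + C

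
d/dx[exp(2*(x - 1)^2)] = 4*x*exp(2*x^2 - 4*x + 2) - 4*exp(2*x^2 - 4*x + 2)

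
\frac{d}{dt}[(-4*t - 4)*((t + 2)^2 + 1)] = -12*t^2 - 40*t - 36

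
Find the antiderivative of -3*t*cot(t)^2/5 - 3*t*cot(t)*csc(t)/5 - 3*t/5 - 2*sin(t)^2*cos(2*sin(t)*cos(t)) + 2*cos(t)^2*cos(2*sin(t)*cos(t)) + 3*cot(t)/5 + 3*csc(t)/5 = 3*t*(cot(t) + csc(t))/5 + sin(sin(2*t)) + C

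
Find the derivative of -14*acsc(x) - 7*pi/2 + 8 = 14/(x^2*sqrt(1 - 1/x^2))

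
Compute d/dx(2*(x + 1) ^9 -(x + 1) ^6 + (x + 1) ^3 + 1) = 18*x^8 + 144*x^7 + 504*x^6 + 1002*x^5 + 1230*x^4 + 948*x^3 + 447*x^2 + 120*x + 15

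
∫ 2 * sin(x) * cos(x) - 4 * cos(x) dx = (sin(x) - 2)^2 + C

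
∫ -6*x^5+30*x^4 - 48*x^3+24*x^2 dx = -x^6 + 6*x^5 - 12*x^4 + 8*x^3 + C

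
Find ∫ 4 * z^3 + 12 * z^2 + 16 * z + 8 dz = z^4 + 4*z^3 + 8*z^2 + 8*z + C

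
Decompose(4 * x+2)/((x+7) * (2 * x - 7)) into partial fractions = 32/(21*(2*x - 7)) + 26/(21*(x + 7))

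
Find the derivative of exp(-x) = -exp(-x)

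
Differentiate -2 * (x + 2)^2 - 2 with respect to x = -4*x - 8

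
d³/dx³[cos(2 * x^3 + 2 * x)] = 216*x^6*sin(2*x^3 + 2*x) + 216*x^4*sin(2*x^3 + 2*x) - 216*x^3*cos(2*x^3 + 2*x) + 72*x^2*sin(2*x^3 + 2*x) - 72*x*cos(2*x^3 + 2*x) - 4*sin(2*x^3 + 2*x)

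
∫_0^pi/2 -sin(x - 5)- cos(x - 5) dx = -2*cos(5)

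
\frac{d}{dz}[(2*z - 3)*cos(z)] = -2*z*sin(z) + 3*sin(z) + 2*cos(z)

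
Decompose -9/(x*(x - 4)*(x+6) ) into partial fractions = -3/(20*(x + 6)) - 9/(40*(x - 4)) + 3/(8*x)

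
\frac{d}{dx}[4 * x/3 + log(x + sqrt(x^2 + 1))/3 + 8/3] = (4*x^2 + 4*x*sqrt(x^2 + 1) + x + sqrt(x^2 + 1) + 4)/(3*x^2 + 3*x*sqrt(x^2 + 1) + 3)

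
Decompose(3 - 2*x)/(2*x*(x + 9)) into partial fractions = -7/(6*(x + 9)) + 1/(6*x)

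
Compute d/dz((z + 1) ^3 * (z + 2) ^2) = 5*z^4 + 28*z^3 + 57*z^2 + 50*z + 16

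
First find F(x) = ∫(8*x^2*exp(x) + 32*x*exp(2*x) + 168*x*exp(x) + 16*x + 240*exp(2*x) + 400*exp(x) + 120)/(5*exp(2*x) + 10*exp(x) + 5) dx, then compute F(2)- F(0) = 252/5 + 312*exp(2)/(5*(1 + exp(2)))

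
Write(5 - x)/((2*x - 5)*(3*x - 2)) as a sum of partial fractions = -13/(11*(3*x - 2)) + 5/(11*(2*x - 5))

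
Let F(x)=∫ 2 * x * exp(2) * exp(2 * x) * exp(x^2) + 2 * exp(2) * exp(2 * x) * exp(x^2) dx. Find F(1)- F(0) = -exp(2) + exp(5)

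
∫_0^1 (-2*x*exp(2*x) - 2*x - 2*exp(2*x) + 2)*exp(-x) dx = -2*E + 2*exp(-1)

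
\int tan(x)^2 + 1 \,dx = tan(x) + C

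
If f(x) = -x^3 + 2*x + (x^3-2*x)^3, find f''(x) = 72*x^7 - 252*x^5 + 240*x^3 - 54*x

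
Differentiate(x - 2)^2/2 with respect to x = x - 2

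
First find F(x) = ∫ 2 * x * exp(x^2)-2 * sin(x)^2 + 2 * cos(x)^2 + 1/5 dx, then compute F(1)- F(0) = -4/5 + sin(2) + E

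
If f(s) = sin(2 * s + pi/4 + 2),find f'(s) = 2*cos(2*s + pi/4 + 2)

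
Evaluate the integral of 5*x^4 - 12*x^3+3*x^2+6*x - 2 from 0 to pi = (-pi^2 + 2*pi)*(-pi^3 - 1 + pi + pi^2)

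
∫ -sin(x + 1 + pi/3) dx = cos(x + 1 + pi/3) + C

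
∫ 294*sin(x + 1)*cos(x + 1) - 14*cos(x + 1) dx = 7*(21*sin(x + 1) - 2)*sin(x + 1) + C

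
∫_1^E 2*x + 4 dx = -9 + (2 + E)^2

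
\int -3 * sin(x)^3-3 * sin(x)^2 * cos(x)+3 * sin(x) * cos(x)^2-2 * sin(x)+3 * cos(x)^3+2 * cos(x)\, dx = sqrt(2)*(sin(2*x) + 3)*sin(x + pi/4) + C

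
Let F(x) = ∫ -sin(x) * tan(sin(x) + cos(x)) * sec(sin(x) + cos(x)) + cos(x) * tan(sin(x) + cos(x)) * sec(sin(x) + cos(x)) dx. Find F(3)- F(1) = -sec(cos(1) + sin(1)) + sec(cos(3) + sin(3))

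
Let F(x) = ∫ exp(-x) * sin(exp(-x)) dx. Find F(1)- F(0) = -cos(1) + cos(exp(-1))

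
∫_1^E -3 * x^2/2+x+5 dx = -9 + (-2 + E/2)*(-3*E - exp(2) - 2)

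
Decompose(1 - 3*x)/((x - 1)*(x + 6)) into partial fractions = -19/(7*(x + 6)) - 2/(7*(x - 1))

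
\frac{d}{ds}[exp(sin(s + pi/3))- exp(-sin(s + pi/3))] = (exp(sqrt(3)*cos(s))*exp(sin(s)) + 1)*exp(-sin(s + pi/3))*cos(s + pi/3)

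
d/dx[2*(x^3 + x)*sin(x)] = 2*x^3*cos(x) + 6*x^2*sin(x) + 2*x*cos(x) + 2*sin(x)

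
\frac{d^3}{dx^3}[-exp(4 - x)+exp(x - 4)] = (exp(2*x - 8) + 1)*exp(4 - x)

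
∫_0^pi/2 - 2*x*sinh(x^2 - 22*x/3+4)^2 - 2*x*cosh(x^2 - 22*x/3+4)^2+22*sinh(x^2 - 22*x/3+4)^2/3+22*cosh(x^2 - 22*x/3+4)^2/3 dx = sinh(4)*cosh(4) - sinh(-22*pi/3 + pi^2/2 + 8)/2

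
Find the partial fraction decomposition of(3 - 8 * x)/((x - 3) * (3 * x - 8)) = 55/(3*x - 8) - 21/(x - 3)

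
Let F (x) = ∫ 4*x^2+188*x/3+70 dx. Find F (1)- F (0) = 308/3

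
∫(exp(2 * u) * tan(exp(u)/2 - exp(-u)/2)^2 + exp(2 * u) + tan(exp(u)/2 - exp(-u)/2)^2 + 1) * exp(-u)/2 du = tan(sinh(u)) + C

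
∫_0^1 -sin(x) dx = -1 + cos(1)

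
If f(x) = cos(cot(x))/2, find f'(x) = sin(1/tan(x))/(2*sin(x)^2)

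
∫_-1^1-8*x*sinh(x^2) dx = 0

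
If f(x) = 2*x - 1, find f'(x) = 2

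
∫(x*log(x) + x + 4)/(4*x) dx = (x + 4)*log(x)/4 + C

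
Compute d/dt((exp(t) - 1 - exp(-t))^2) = (2*exp(4*t) - 2*exp(3*t) - 2*exp(t) - 2)*exp(-2*t)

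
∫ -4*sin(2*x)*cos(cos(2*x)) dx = 2*sin(cos(2*x)) + C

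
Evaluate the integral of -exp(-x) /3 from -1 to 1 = -E/3 + exp(-1)/3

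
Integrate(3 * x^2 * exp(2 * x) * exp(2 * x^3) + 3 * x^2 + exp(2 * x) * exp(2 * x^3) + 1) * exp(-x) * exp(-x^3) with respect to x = -exp(-x^3 - x) + exp(x^3 + x) + C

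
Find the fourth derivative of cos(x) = cos(x)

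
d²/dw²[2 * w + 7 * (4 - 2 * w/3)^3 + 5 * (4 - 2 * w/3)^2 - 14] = 712/9 - 112*w/9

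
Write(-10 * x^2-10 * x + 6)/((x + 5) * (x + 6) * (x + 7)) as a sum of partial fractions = -207/(x + 7) + 294/(x + 6) - 97/(x + 5)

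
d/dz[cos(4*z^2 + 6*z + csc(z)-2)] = -8*z*sin(4*z^2 + 6*z + csc(z) - 2) + sin(4*z^2 + 6*z + csc(z) - 2)*cot(z)*csc(z) - 6*sin(4*z^2 + 6*z + csc(z) - 2)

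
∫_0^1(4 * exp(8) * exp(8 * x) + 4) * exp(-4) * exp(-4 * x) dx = -exp(4) - exp(-8) + exp(-4) + exp(8)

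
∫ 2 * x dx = x^2 + C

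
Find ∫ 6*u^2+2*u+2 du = 2*u^3 + u^2 + 2*u + C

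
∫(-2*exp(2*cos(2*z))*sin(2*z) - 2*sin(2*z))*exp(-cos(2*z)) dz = 2*sinh(cos(2*z)) + C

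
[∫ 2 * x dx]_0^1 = 1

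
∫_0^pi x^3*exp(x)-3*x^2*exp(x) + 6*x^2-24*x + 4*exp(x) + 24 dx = 24 + (-2 + pi)^3*(2 + exp(pi))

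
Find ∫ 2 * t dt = t^2 + C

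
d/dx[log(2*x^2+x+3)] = (4*x + 1)/(2*x^2 + x + 3)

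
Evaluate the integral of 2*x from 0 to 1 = 1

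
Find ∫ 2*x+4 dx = x^2 + 4*x + C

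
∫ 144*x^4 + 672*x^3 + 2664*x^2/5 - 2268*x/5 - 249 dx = 144*x^5/5 + 168*x^4 + 888*x^3/5 - 1134*x^2/5 - 249*x + C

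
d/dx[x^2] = 2*x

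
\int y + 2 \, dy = y^2/2 + 2*y + C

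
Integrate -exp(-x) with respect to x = exp(-x) + C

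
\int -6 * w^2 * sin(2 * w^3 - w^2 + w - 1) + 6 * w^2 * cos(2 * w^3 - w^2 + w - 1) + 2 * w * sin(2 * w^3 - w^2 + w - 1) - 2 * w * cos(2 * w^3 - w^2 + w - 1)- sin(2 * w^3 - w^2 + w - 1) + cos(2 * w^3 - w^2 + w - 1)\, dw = sin(2*w^3 - w^2 + w - 1) + cos(2*w^3 - w^2 + w - 1) + C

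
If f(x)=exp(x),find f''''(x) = exp(x)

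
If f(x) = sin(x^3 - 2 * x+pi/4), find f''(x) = -9*x^4*sin(x^3 - 2*x + pi/4) + 12*x^2*sin(x^3 - 2*x + pi/4) + 6*x*cos(x^3 - 2*x + pi/4) - 4*sin(x^3 - 2*x + pi/4)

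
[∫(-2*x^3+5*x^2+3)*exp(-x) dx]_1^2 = -4*exp(-1) + 23*exp(-2)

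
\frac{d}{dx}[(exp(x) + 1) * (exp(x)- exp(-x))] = (2*exp(3*x) + exp(2*x) + 1)*exp(-x)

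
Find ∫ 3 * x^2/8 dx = x^3/8 + C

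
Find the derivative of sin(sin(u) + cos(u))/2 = sqrt(2)*cos(sqrt(2)*sin(u + pi/4))*cos(u + pi/4)/2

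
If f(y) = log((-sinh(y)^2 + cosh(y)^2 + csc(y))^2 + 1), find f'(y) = -2*(1 + 1/sin(y))*cos(y)/((csc(y)^2 + 2*csc(y) + 2)*sin(y)^2)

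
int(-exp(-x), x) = exp(-x) + C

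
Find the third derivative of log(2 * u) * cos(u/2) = (u^3*log(u)*sin(u/2) + u^3*log(2)*sin(u/2) - 6*u^2*cos(u/2) + 12*u*sin(u/2) + 16*cos(u/2))/(8*u^3)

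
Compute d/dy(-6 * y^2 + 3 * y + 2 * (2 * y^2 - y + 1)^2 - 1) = 32*y^3 - 24*y^2 + 8*y - 1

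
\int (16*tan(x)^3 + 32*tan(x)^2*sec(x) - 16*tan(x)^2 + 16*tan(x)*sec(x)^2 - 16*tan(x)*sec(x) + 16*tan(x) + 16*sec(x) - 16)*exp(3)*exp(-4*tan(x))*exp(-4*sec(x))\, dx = (-4*tan(x) - 4*sec(x) + 3)*exp(-4*tan(x) - 4*sec(x) + 3) + C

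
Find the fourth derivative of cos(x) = cos(x)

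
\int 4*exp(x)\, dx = 4*exp(x) + C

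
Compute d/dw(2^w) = 2^w*log(2)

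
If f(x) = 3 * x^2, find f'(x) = 6*x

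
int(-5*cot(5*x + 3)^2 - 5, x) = cot(5*x + 3) + C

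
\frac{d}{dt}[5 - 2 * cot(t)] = 2/sin(t)^2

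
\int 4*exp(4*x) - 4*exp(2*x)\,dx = (exp(2*x) - 1)^2 + C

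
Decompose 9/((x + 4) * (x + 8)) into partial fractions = -9/(4*(x + 8)) + 9/(4*(x + 4))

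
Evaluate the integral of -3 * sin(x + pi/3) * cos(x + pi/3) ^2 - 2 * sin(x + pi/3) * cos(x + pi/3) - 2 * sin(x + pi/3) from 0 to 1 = -11/8 + 2*cos(1 + pi/3) + cos(1 + pi/3)^3 + cos(1 + pi/3)^2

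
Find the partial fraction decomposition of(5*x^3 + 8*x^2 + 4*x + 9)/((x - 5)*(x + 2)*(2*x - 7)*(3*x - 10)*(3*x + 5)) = -19/(4650*(3*x + 5)) + 8003/(1200*(3*x - 10)) - 5366/(1023*(2*x - 7)) - 1/(176*(x + 2)) + 61/(150*(x - 5))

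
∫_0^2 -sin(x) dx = -1 + cos(2)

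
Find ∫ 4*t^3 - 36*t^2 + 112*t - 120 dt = t^4 - 12*t^3 + 56*t^2 - 120*t + C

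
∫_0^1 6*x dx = 3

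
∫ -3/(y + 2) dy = -3*log(y + 2) + C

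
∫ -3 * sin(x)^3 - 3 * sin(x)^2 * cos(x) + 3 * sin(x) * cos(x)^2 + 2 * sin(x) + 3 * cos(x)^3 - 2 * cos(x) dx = -2*sqrt(2)*sin(x + pi/4)*cos(x + pi/4)^2 + C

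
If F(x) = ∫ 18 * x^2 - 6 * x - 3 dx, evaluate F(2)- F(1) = 30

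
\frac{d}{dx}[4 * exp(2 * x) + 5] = 8*exp(2*x)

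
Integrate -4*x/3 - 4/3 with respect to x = -2*x^2/3 - 4*x/3 + C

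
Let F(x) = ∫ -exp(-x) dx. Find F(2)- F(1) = -exp(-1) + exp(-2)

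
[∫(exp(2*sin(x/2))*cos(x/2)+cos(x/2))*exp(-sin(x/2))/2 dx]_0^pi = E - exp(-1)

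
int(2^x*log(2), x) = 2^x + C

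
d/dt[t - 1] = 1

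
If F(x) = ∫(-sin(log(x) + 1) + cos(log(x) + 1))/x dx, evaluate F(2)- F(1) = sqrt(2)*(-sin(pi/4 + 1) + sin(log(2) + pi/4 + 1))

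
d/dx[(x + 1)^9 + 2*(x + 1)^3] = 9*x^8 + 72*x^7 + 252*x^6 + 504*x^5 + 630*x^4 + 504*x^3 + 258*x^2 + 84*x + 15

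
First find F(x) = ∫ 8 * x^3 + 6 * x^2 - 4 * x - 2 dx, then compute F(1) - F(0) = 0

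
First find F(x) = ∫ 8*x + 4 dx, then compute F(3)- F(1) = 40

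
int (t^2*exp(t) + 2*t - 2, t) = ((t - 1)^2 + 1)*(exp(t) + 1) + C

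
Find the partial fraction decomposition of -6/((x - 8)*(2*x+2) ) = 1/(3*(x + 1)) - 1/(3*(x - 8))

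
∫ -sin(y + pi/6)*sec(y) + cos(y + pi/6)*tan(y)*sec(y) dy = -tan(y)/2 + C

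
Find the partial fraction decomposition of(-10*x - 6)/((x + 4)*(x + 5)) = -44/(x + 5) + 34/(x + 4)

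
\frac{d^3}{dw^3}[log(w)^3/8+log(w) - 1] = (3*log(w)^2 - 9*log(w) + 11)/(4*w^3)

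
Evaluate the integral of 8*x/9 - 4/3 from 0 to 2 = -8/9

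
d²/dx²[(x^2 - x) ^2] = 12*x^2 - 12*x + 2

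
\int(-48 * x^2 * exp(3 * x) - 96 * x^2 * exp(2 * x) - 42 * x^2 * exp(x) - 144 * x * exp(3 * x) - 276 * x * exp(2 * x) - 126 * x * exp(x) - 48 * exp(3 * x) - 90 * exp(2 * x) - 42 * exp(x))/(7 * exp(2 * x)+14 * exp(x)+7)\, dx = -6*x*(x + 1)*(8*exp(x) + 7)*exp(x)/(7*exp(x) + 7) + C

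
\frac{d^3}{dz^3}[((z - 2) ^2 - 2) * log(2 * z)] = (2*z^2 + 4*z + 4)/z^3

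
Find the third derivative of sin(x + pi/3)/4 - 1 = -cos(x + pi/3)/4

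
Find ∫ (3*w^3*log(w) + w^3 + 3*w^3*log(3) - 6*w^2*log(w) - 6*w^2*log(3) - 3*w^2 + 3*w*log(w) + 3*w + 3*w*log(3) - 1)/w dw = (w - 1)^3*log(3*w) + C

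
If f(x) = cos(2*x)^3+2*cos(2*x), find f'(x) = -6*sin(2*x)*cos(2*x)^2 - 4*sin(2*x)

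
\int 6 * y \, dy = 3*y^2 + C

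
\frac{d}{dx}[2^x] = 2^x*log(2)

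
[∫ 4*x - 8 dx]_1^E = -2 + 2*(-2 + E)^2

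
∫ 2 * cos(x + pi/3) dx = 2*sin(x + pi/3) + C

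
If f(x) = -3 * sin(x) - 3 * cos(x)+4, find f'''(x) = -3*sin(x) + 3*cos(x)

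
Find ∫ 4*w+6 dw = 2*w^2 + 6*w + C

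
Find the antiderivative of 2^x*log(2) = 2^x + C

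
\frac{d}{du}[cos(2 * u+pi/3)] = -2*sin(2*u + pi/3)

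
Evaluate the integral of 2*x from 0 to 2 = 4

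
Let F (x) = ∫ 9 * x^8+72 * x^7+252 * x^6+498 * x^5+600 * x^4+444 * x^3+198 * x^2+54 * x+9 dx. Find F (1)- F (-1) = 464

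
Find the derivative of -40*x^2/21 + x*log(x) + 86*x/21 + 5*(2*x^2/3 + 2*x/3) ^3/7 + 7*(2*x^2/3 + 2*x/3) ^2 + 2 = 80*x^5/63 + 200*x^4/63 + 944*x^3/63 + 1216*x^2/63 + 152*x/63 + log(x) + 107/21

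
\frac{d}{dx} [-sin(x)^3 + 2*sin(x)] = 3*cos(x)^3 - cos(x)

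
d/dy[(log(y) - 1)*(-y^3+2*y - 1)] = (-3*y^3*log(y) + 2*y^3 + 2*y*log(y) - 1)/y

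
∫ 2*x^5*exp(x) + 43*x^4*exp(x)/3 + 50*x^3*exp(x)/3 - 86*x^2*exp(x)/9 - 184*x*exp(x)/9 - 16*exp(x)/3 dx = x*(3*x^2 + 6*x + 4)*(6*x^2 + x - 12)*exp(x)/9 + C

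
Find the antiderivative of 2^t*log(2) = 2^t + C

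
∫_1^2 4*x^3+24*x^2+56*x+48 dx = 203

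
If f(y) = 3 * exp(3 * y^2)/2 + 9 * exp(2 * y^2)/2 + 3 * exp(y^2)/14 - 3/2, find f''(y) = 54*y^2*exp(3*y^2) + 72*y^2*exp(2*y^2) + 6*y^2*exp(y^2)/7 + 9*exp(3*y^2) + 18*exp(2*y^2) + 3*exp(y^2)/7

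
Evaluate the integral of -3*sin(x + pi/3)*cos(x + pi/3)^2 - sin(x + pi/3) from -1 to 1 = -7*sqrt(3)*sin(1)/4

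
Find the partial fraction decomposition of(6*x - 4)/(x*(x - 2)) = 4/(x - 2) + 2/x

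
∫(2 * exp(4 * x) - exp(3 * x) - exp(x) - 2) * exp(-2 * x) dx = (exp(4*x) - exp(3*x) + exp(x) + 1)*exp(-2*x) + C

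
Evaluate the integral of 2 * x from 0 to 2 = 4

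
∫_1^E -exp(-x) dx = -exp(-1) + exp(-E)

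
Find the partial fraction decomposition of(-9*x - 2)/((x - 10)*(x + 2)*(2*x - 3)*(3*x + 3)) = 124/(1785*(2*x - 3)) - 4/(63*(x + 2)) + 7/(165*(x + 1)) - 23/(1683*(x - 10))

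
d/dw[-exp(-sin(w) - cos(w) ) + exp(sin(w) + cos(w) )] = sqrt(2)*(exp(2*sin(w))*exp(2*cos(w)) + 1)*exp(-sqrt(2)*sin(w + pi/4))*cos(w + pi/4)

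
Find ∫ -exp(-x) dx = exp(-x) + C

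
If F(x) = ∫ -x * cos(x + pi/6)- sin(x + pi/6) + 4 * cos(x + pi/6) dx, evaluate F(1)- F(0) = -2 + 3*sin(pi/6 + 1)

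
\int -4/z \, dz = -4*log(3*z) + C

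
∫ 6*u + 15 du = 3*u^2 + 15*u + C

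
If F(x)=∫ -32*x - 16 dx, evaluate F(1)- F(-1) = -32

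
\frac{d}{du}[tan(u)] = cos(u)^(-2)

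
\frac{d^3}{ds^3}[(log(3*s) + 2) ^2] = (4*log(s) + 2 + 4*log(3))/s^3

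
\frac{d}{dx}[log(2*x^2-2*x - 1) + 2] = (4*x - 2)/(2*x^2 - 2*x - 1)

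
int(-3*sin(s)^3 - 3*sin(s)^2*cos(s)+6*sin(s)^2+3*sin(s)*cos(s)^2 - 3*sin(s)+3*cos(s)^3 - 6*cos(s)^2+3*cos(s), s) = (sqrt(2)*sin(s + pi/4) - 1)^3 + C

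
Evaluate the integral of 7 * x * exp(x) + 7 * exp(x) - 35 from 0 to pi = -35*pi + 7*pi*exp(pi)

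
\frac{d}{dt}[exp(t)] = exp(t)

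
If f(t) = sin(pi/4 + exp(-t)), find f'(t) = -exp(-t)*cos(pi/4 + exp(-t))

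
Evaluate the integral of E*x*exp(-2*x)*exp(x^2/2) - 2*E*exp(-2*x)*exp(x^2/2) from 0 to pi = -E + exp(-1 + (-2 + pi)^2/2)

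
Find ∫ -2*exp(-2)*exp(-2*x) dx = exp(-2*x - 2) + C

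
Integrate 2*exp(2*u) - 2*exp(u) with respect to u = (exp(u) - 1)^2 + C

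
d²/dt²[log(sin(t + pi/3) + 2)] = -(2*sin(t + pi/3) + 1)/(sin(t + pi/3) + 2)^2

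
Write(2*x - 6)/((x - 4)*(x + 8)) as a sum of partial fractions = 11/(6*(x + 8)) + 1/(6*(x - 4))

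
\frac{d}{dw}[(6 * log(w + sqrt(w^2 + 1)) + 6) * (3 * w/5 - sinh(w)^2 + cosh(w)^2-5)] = (18*w^2*log(w + sqrt(w^2 + 1)) + 36*w^2 + 18*w*sqrt(w^2 + 1)*log(w + sqrt(w^2 + 1)) + 36*w*sqrt(w^2 + 1) - 120*w - 120*sqrt(w^2 + 1) + 18*log(w + sqrt(w^2 + 1)) + 18)/(5*w^2 + 5*w*sqrt(w^2 + 1) + 5)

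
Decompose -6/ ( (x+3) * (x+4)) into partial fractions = 6/(x + 4) - 6/(x + 3)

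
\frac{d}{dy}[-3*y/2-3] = -3/2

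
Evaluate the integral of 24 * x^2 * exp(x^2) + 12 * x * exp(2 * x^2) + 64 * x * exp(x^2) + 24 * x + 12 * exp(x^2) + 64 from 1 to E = -3*(E + 7)^2 - 4 + 2*E + 2*exp(exp(2)) + 3*(5 + 2*E + exp(exp(2)))^2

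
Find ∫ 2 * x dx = x^2 + C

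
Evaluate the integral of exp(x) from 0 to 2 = -1 + exp(2)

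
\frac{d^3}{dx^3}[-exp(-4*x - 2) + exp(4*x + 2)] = (64*exp(8*x + 4) + 64)*exp(-4*x - 2)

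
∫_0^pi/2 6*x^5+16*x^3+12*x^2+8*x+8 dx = -4 + (2 + pi + pi^3/8)^2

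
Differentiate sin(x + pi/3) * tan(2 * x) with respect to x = 2*sin(x + pi/3)/cos(2*x)^2 + cos(x + pi/3)*tan(2*x)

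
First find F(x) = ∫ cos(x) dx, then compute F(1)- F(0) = sin(1)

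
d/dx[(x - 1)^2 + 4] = 2*x - 2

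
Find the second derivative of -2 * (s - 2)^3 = 24 - 12*s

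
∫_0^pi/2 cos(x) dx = 1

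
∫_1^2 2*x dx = 3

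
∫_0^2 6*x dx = 12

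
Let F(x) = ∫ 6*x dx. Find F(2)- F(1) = 9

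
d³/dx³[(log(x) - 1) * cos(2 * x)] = 2*(4*x^3*log(x)*sin(2*x) - 4*x^3*sin(2*x) - 6*x^2*cos(2*x) + 3*x*sin(2*x) + cos(2*x))/x^3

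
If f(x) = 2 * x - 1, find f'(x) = 2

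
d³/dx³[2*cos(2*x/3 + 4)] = 16*sin(2*x/3 + 4)/27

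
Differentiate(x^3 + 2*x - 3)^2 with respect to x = 6*x^5 + 16*x^3 - 18*x^2 + 8*x - 12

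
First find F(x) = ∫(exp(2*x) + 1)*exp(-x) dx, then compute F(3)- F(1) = -E - exp(-3) + exp(-1) + exp(3)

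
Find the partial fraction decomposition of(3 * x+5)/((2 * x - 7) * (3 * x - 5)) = -30/(11*(3*x - 5)) + 31/(11*(2*x - 7))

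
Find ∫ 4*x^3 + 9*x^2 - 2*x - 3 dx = x^4 + 3*x^3 - x^2 - 3*x + C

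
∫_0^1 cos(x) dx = sin(1)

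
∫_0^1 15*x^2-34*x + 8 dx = -4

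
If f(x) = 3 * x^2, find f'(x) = 6*x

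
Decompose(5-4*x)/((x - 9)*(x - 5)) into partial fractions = 15/(4*(x - 5)) - 31/(4*(x - 9))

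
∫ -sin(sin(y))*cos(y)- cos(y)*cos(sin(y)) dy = sqrt(2)*cos(sin(y) + pi/4) + C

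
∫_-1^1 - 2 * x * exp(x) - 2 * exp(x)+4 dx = -2*E - 2*exp(-1) + 8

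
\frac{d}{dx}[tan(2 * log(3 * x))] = (2*tan(2*log(x) + 2*log(3))^2 + 2)/x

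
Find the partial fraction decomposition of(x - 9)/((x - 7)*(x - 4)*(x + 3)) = -6/(35*(x + 3)) + 5/(21*(x - 4)) - 1/(15*(x - 7))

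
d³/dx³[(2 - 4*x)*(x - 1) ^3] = 84 - 96*x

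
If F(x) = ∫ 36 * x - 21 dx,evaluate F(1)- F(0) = -3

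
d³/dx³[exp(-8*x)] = -512*exp(-8*x)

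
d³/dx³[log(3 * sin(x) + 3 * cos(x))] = 2*cos(x + pi/4)/sin(x + pi/4)^3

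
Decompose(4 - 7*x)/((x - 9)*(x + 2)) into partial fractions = -18/(11*(x + 2)) - 59/(11*(x - 9))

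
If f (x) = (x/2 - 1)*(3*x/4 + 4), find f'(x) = 3*x/4 + 5/4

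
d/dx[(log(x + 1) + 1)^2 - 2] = (2*log(x + 1) + 2)/(x + 1)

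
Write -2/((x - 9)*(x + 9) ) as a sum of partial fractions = 1/(9*(x + 9)) - 1/(9*(x - 9))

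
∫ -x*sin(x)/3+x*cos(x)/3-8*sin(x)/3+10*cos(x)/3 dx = sqrt(2)*(x + 9)*sin(x + pi/4)/3 + C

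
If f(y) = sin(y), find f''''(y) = sin(y)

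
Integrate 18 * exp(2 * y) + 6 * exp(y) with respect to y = (3*exp(y) + 1)^2 + C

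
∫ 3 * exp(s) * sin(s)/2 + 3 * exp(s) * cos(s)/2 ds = 3*exp(s)*sin(s)/2 + C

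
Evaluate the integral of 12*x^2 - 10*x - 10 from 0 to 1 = -11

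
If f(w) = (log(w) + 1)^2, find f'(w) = (2*log(w) + 2)/w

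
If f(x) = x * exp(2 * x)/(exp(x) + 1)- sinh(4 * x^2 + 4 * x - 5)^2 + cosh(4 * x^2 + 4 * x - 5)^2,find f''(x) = (x*exp(4*x) + 3*x*exp(3*x) + 4*x*exp(2*x) + 2*exp(4*x) + 6*exp(3*x) + 4*exp(2*x))/(exp(3*x) + 3*exp(2*x) + 3*exp(x) + 1)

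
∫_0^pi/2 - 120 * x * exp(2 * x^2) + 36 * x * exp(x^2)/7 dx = -30*exp(pi^2/2) + 192/7 + 18*exp(pi^2/4)/7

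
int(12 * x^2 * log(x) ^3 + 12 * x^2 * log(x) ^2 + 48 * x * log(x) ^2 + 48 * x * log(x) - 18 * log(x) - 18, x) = 2*x*(2*x^2*log(x)^2 + 12*x*log(x) - 9)*log(x) + C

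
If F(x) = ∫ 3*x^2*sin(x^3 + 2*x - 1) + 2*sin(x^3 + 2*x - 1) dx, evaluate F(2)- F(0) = -cos(11) + cos(1)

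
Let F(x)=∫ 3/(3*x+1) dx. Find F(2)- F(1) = -log(4) + log(7)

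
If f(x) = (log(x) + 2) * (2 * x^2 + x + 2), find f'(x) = (4*x^2*log(x) + 10*x^2 + x*log(x) + 3*x + 2)/x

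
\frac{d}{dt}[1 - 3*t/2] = -3/2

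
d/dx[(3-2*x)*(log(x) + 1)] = (-2*x*log(x) - 4*x + 3)/x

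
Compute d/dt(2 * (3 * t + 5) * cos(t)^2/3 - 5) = -2*t*sin(2*t) - 10*sin(2*t)/3 + cos(2*t) + 1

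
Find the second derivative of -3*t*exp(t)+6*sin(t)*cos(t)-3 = -3*t*exp(t) - 6*exp(t) - 12*sin(2*t)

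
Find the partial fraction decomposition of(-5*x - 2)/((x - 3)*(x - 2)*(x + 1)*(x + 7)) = -11/(180*(x + 7)) + 1/(24*(x + 1)) + 4/(9*(x - 2)) - 17/(40*(x - 3))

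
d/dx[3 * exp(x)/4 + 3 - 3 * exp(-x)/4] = (3*exp(2*x) + 3)*exp(-x)/4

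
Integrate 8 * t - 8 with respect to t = 4*t^2 - 8*t + C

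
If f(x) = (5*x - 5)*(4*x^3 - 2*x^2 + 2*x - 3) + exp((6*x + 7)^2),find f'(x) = 80*x^3 - 90*x^2 + 72*x*exp(36*x^2 + 84*x + 49) + 40*x + 84*exp(36*x^2 + 84*x + 49) - 25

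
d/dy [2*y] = 2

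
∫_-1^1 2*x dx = 0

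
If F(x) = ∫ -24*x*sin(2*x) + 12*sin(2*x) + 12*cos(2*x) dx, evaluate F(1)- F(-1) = 24*cos(2)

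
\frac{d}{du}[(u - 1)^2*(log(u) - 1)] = (2*u^2*log(u) - u^2 - 2*u*log(u) + 1)/u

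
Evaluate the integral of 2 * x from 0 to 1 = 1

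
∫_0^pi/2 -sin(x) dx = -1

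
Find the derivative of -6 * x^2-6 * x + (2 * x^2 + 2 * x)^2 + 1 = 16*x^3 + 24*x^2 - 4*x - 6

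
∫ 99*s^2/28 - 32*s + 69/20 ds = 33*s^3/28 - 16*s^2 + 69*s/20 + C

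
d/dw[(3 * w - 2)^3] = 81*w^2 - 108*w + 36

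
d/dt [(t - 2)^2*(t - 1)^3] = 5*t^4 - 28*t^3 + 57*t^2 - 50*t + 16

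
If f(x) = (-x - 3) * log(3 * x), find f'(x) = (-x*log(x) - x*log(3) - x - 3)/x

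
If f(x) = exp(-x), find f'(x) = -exp(-x)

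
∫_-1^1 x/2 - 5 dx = -10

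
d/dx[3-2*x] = -2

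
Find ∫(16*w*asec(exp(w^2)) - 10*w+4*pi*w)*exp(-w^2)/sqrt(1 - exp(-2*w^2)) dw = (4*asec(exp(w^2)) + pi)^2/4 - 5*asec(exp(w^2)) + C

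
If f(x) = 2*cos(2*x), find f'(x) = -4*sin(2*x)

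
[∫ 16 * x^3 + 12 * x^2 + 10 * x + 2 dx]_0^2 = 120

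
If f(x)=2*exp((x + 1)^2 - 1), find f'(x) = 4*x*exp(x^2 + 2*x) + 4*exp(x^2 + 2*x)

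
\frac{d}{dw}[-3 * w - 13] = -3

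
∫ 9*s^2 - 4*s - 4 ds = 3*s^3 - 2*s^2 - 4*s + C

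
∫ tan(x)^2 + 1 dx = tan(x) + C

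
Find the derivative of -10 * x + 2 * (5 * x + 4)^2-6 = 100*x + 70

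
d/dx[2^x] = 2^x*log(2)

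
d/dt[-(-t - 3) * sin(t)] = t*cos(t) + sin(t) + 3*cos(t)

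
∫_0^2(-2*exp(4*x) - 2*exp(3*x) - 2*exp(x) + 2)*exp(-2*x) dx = -(-exp(-2) + exp(2))^2 - 2*exp(2) + 2*exp(-2)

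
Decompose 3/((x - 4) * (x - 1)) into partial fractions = -1/(x - 1) + 1/(x - 4)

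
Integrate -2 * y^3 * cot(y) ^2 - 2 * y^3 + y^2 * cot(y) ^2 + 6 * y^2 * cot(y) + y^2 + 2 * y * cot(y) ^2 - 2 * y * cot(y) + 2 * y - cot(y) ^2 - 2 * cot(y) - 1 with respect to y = (2*y^3 - y^2 - 2*y + 1)*cot(y) + C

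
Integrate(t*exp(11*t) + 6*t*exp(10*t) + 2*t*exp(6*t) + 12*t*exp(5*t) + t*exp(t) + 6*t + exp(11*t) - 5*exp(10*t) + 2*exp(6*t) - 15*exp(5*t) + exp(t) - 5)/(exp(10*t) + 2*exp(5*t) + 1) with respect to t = ((exp(5*t) + 1)*(3*t^2 + t*exp(t) - 5*t - 2) + 1)/(exp(5*t) + 1) + C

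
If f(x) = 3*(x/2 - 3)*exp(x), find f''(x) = 3*x*exp(x)/2 - 6*exp(x)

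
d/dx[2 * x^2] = 4*x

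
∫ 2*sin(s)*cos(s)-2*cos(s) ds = (sin(s) - 1)^2 + C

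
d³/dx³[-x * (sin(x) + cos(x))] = -x*sin(x) + x*cos(x) + 3*sin(x) + 3*cos(x)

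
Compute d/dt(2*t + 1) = 2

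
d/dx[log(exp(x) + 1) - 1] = exp(x)/(exp(x) + 1)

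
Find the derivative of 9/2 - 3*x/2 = -3/2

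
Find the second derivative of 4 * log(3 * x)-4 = -4/x^2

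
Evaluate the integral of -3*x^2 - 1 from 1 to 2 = -8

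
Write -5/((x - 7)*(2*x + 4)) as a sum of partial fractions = 5/(18*(x + 2)) - 5/(18*(x - 7))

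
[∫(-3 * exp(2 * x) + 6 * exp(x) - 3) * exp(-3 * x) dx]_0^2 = (-1 + exp(-2))^3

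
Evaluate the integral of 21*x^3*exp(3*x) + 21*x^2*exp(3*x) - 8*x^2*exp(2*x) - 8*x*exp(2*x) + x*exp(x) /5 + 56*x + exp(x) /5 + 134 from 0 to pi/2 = -pi^2*exp(pi) - 175 - 3*pi + pi*exp(pi/2)/10 + 7*(-5 - pi)^2 + 7*pi^3*exp(3*pi/2)/8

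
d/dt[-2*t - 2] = -2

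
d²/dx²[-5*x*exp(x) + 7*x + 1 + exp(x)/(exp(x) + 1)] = (-5*x*exp(4*x) - 15*x*exp(3*x) - 15*x*exp(2*x) - 5*x*exp(x) - 10*exp(4*x) - 30*exp(3*x) - 31*exp(2*x) - 9*exp(x))/(exp(3*x) + 3*exp(2*x) + 3*exp(x) + 1)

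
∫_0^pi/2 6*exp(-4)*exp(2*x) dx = -3*exp(-4) + 3*exp(-4 + pi)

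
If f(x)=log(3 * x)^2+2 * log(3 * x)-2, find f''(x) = (-2*log(x) - 2*log(3))/x^2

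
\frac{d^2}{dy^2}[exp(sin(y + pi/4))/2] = -exp(sin(y + pi/4))*sin(y + pi/4)/2 + exp(sin(y + pi/4))*cos(y + pi/4)^2/2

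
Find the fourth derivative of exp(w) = exp(w)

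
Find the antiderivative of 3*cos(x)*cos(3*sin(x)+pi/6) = sin(3*sin(x) + pi/6) + C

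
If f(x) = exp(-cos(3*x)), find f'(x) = 3*exp(-cos(3*x))*sin(3*x)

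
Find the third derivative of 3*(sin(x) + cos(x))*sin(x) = -12*sqrt(2)*sin(2*x + pi/4)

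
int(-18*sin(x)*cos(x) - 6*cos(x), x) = -3*(3*sin(x) + 2)*sin(x) + C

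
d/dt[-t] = -1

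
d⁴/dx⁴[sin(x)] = sin(x)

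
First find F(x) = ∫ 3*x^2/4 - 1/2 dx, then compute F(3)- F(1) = 11/2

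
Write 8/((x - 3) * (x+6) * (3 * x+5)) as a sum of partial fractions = -36/(91*(3*x + 5)) + 8/(117*(x + 6)) + 4/(63*(x - 3))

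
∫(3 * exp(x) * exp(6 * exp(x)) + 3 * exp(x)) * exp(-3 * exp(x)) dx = 2*sinh(3*exp(x)) + C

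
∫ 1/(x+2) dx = log(6*x + 12) + C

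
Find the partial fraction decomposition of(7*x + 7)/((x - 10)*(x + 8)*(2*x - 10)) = -49/(468*(x + 8)) - 21/(65*(x - 5)) + 77/(180*(x - 10))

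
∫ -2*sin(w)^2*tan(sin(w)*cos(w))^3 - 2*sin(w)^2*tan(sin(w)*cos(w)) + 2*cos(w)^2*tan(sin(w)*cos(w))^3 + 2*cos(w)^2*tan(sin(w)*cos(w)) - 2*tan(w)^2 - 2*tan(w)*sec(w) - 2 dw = -2*tan(w) + tan(sin(2*w)/2)^2 - 2*sec(w) + C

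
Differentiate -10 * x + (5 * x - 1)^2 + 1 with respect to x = 50*x - 20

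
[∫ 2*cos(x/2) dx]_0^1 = 4*sin(1/2)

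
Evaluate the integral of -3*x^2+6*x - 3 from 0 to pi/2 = -1 - (-1 + pi/2)^3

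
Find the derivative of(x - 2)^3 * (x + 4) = 4*x^3 - 6*x^2 - 24*x + 40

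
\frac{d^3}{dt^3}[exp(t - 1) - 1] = exp(t - 1)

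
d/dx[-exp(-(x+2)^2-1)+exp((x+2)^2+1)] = (2*x*exp(2*x^2 + 8*x + 10) + 2*x + 4*exp(2*x^2 + 8*x + 10) + 4)*exp(-x^2 - 4*x - 5)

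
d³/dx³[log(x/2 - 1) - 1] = 2/(x^3 - 6*x^2 + 12*x - 8)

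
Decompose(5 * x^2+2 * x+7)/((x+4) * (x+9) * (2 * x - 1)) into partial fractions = 37/(171*(2*x - 1)) + 394/(95*(x + 9)) - 79/(45*(x + 4))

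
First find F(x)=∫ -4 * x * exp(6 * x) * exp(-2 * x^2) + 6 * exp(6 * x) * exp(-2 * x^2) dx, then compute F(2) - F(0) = -1 + exp(4)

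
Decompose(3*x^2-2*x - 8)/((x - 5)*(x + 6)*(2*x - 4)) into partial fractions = 7/(11*(x + 6)) + 19/(22*(x - 5))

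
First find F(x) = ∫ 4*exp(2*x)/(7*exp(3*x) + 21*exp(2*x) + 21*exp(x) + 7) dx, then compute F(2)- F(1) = -2*exp(2)/(7*(1 + E)^2) + 2*exp(4)/(7*(1 + exp(2))^2)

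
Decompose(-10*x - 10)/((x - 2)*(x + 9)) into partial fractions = -80/(11*(x + 9)) - 30/(11*(x - 2))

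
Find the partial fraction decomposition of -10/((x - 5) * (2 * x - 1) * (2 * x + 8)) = 20/(81*(2*x - 1)) - 5/(81*(x + 4)) - 5/(81*(x - 5))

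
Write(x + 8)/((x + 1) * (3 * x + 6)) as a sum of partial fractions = -2/(x + 2) + 7/(3*(x + 1))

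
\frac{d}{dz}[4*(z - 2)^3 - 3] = 12*z^2 - 48*z + 48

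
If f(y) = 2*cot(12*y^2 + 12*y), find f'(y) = -24*(2*y + 1)/sin(12*y*(y + 1))^2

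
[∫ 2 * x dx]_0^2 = 4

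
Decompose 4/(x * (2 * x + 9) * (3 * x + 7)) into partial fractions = -36/(91*(3*x + 7)) + 16/(117*(2*x + 9)) + 4/(63*x)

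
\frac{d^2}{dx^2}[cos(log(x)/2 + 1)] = (2*sin(log(x)/2 + 1) - cos(log(x)/2 + 1))/(4*x^2)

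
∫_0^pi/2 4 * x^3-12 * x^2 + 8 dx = -4 + (-3 + (-1 + pi/2)^2)^2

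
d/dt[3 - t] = -1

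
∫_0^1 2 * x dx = 1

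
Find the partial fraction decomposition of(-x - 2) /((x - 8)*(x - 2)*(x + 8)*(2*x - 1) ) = -4/(153*(2*x - 1)) - 3/(1360*(x + 8)) + 1/(45*(x - 2)) - 1/(144*(x - 8))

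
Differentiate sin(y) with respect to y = cos(y)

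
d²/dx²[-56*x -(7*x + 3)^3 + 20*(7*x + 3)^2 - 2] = 1078 - 2058*x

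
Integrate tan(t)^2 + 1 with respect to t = tan(t) + C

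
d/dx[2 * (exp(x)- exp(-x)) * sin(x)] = 2*sqrt(2)*(exp(2*x)*sin(x + pi/4) - cos(x + pi/4))*exp(-x)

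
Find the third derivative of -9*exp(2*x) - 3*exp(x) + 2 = -72*exp(2*x) - 3*exp(x)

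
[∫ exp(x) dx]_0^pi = -1 + exp(pi)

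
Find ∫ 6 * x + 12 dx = 3*x^2 + 12*x + C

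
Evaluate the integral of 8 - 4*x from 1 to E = 2 - 2*(-2 + E)^2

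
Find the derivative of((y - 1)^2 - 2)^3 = 6*y^5 - 30*y^4 + 36*y^3 + 12*y^2 - 18*y - 6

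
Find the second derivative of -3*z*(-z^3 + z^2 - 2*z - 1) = 36*z^2 - 18*z + 12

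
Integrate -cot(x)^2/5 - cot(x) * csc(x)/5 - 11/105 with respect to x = 2*x/21 + cot(x)/5 + csc(x)/5 + C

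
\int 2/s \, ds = 2*log(s) + C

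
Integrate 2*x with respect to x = x^2 + C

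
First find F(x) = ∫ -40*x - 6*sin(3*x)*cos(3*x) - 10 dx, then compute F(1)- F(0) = -31 + cos(3)^2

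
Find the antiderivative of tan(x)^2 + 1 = tan(x) + C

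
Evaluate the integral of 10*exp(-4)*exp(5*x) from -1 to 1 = -2*exp(-9) + 2*E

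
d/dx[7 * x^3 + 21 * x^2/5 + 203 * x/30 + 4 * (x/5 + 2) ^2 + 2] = 21*x^2 + 218*x/25 + 299/30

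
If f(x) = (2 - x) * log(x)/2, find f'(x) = (-x*log(x) - x + 2)/(2*x)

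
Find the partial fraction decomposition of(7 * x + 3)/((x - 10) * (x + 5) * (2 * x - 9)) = -138/(209*(2*x - 9)) - 32/(285*(x + 5)) + 73/(165*(x - 10))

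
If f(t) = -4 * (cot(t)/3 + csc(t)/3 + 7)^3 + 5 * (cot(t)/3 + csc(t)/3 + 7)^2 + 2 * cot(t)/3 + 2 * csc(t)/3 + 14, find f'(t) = 2*(-79 - 79/cos(t) + 772*cos(t)/sin(t) + 768/sin(t) - 4/(sin(t)*cos(t)) + 79*cos(t)/sin(t)^2 + 158/sin(t)^2 + 79/(sin(t)^2*cos(t)) + 4*cos(t)/sin(t)^3 + 8/sin(t)^3 + 4/(sin(t)^3*cos(t)))/(9*sin(t))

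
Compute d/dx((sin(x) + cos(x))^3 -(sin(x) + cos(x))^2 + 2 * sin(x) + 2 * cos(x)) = 3*sqrt(2)*sin(3*x + pi/4)/2 - 2*cos(2*x) + 7*sqrt(2)*cos(x + pi/4)/2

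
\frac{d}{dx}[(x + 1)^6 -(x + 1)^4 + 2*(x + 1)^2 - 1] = 6*x^5 + 30*x^4 + 56*x^3 + 48*x^2 + 22*x + 6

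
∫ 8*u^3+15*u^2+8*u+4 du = 2*u^4 + 5*u^3 + 4*u^2 + 4*u + C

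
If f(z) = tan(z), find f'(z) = cos(z)^(-2)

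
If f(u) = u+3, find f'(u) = 1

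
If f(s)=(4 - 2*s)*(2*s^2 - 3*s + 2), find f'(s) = -12*s^2 + 28*s - 16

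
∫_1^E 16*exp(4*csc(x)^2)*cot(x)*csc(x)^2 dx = -2*exp(4/sin(E)^2) + 2*exp(4/sin(1)^2)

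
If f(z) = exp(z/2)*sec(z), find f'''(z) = (-sin(z)/(4*cos(z)) + 6*sin(z)/cos(z)^3 - 11/8 + 3/cos(z)^2)*exp(z/2)/cos(z)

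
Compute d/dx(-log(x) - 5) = -1/x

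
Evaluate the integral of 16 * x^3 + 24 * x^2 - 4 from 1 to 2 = 112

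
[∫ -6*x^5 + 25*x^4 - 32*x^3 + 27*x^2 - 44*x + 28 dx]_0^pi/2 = (-2 + pi/2)^3*(-pi^3/8 - pi - pi^2/4 + 1) + 8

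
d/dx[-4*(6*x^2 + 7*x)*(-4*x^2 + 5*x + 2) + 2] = 384*x^3 - 24*x^2 - 376*x - 56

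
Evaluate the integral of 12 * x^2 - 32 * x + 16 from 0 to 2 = 0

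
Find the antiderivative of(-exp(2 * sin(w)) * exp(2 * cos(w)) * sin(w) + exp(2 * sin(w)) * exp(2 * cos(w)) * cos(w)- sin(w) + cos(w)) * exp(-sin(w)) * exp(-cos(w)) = 2*sinh(sqrt(2)*sin(w + pi/4)) + C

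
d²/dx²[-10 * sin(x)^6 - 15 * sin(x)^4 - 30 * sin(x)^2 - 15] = 360*sin(x)^6 - 60*sin(x)^4 - 60*sin(x)^2 - 60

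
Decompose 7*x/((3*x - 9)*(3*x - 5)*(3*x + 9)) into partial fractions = -5/(24*(3*x - 5)) - 1/(36*(x + 3)) + 7/(72*(x - 3))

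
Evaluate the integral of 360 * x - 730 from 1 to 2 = -190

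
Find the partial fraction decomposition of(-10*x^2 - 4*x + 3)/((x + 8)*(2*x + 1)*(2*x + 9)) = 363/(56*(2*x + 9)) + 1/(24*(2*x + 1)) - 121/(21*(x + 8))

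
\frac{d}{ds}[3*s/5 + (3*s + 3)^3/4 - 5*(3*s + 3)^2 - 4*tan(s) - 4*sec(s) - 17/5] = 81*s^2/4 - 99*s/2 - 4*tan(s)^2 - 4*tan(s)*sec(s) - 1463/20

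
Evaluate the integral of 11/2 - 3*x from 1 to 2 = 1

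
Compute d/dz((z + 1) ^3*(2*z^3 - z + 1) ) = 12*z^5 + 30*z^4 + 20*z^3 + 2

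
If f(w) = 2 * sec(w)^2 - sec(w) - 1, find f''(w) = 12*tan(w)^4 + 16*tan(w)^2 + 4 + 1/cos(w) - 2/cos(w)^3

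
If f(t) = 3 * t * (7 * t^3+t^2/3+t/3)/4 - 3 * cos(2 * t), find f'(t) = 21*t^3 + 3*t^2/4 + t/2 + 6*sin(2*t)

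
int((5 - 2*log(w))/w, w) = (5 - log(w))*log(w) + C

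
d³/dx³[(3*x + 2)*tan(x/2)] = 9*x*tan(x/2)^4/4 + 3*x*tan(x/2)^2 + 3*x/4 + 3*tan(x/2)^4/2 + 9*tan(x/2)^3/2 + 2*tan(x/2)^2 + 9*tan(x/2)/2 + 1/2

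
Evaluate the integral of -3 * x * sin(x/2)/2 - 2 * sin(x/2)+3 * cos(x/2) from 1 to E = -7*cos(1/2) + (4 + 3*E)*cos(E/2)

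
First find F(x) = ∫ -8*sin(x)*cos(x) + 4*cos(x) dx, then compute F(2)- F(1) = -4*sin(1) - 4*sin(2)^2 + 4*sin(1)^2 + 4*sin(2)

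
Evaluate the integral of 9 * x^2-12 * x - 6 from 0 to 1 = -9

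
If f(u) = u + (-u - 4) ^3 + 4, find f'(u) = -3*u^2 - 24*u - 47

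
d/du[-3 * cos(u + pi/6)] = 3*sin(u + pi/6)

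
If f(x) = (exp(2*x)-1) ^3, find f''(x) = 36*exp(6*x) - 48*exp(4*x) + 12*exp(2*x)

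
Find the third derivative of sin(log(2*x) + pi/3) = (3*sin(log(x) + log(2) + pi/3) + cos(log(x) + log(2) + pi/3))/x^3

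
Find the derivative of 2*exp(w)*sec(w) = 2*(sin(w)/cos(w) + 1)*exp(w)/cos(w)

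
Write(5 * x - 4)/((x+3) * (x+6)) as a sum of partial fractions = 34/(3*(x + 6)) - 19/(3*(x + 3))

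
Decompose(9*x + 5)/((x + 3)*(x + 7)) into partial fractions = 29/(2*(x + 7)) - 11/(2*(x + 3))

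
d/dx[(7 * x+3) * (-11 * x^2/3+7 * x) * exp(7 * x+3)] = -539*x^3*exp(7*x + 3)/3 + 189*x^2*exp(7*x + 3) + 223*x*exp(7*x + 3) + 21*exp(7*x + 3)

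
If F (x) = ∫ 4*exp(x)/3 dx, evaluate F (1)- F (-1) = -4*exp(-1)/3 + 4*E/3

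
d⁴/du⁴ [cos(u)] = cos(u)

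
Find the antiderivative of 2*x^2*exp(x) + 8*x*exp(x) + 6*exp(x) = 2*(x + 1)^2*exp(x) + C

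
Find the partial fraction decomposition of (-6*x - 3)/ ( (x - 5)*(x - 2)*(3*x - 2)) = -63/(52*(3*x - 2)) + 5/(4*(x - 2)) - 11/(13*(x - 5))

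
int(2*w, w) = w^2 + C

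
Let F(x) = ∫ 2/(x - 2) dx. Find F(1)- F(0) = -log(4)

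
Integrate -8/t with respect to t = -8*log(t) + C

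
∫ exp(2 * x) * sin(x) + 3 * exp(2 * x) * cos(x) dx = sqrt(2)*exp(2*x)*sin(x + pi/4) + C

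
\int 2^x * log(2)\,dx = 2^x + C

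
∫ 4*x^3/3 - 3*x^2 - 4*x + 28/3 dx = x^4/3 - x^3 - 2*x^2 + 28*x/3 + C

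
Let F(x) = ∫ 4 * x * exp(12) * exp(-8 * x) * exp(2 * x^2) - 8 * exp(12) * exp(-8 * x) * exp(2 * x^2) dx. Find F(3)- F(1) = 0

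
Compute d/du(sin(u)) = cos(u)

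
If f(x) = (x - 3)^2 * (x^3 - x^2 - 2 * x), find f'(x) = 5*x^4 - 28*x^3 + 39*x^2 + 6*x - 18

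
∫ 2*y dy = y^2 + C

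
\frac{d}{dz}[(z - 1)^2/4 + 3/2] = z/2 - 1/2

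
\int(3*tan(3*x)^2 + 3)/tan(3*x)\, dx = log(tan(3*x)) + C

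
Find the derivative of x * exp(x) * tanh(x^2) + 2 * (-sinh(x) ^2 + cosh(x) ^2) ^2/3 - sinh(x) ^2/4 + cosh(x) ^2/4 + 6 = (2*x^2/cosh(x^2)^2 + x*tanh(x^2) + tanh(x^2))*exp(x)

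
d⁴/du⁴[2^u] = 2^u*log(2)^4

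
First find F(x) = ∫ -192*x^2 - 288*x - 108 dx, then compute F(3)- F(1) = -3032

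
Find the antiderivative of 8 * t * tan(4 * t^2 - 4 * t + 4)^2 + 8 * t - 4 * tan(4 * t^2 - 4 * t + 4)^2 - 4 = tan(4*t^2 - 4*t + 4) + C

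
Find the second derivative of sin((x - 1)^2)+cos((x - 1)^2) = -4*sqrt(2)*x^2*sin(x^2 - 2*x + pi/4 + 1) + 8*sqrt(2)*x*sin(x^2 - 2*x + pi/4 + 1) - 6*sin(x^2 - 2*x + 1) - 2*cos(x^2 - 2*x + 1)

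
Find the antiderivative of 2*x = x^2 + C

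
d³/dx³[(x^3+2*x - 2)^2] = 120*x^3 + 96*x - 24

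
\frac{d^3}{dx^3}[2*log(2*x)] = 4/x^3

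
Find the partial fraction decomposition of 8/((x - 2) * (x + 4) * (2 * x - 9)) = 32/(85*(2*x - 9)) + 4/(51*(x + 4)) - 4/(15*(x - 2))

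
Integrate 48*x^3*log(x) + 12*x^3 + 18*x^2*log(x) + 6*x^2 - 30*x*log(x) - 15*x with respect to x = 3*x^2*(4*x^2 + 2*x - 5)*log(x) + C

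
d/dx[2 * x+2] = 2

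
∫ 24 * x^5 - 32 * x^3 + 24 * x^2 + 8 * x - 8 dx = 4*x^6 - 8*x^4 + 8*x^3 + 4*x^2 - 8*x + C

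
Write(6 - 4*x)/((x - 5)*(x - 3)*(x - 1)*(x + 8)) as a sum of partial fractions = -38/(1287*(x + 8)) + 1/(36*(x - 1)) + 3/(22*(x - 3)) - 7/(52*(x - 5))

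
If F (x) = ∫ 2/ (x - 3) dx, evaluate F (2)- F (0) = -log(9)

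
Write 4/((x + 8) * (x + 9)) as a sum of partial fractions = -4/(x + 9) + 4/(x + 8)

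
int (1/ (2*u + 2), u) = log(u + 1)/2 + C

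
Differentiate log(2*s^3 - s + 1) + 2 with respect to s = (6*s^2 - 1)/(2*s^3 - s + 1)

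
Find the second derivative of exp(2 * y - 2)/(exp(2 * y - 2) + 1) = (4*exp(2*y - 2) - 4*exp(4*y - 4))/(exp(-6)*exp(6*y) + 3*exp(-4)*exp(4*y) + 3*exp(-2)*exp(2*y) + 1)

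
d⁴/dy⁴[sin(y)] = sin(y)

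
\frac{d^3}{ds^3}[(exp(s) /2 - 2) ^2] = 2*exp(2*s) - 2*exp(s)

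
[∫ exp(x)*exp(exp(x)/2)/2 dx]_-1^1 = -exp(exp(-1)/2) + exp(E/2)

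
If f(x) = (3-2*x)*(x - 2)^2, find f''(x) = 22 - 12*x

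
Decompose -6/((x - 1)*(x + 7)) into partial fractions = 3/(4*(x + 7)) - 3/(4*(x - 1))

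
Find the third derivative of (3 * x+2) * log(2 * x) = (4 - 3*x)/x^3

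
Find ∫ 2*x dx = x^2 + C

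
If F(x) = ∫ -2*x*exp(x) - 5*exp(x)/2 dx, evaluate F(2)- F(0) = 1/2 - 9*exp(2)/2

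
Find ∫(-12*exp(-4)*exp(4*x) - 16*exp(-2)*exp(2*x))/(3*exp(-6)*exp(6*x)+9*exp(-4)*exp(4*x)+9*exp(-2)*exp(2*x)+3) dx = (2*exp(4*x) + 6*exp(2*x + 2) + 13*exp(4)/3)/(exp(4*x) + 2*exp(2*x + 2) + exp(4)) + C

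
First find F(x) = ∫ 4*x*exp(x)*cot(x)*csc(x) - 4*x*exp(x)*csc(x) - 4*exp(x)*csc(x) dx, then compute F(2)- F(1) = -8*exp(2)*csc(2) + 4*E*csc(1)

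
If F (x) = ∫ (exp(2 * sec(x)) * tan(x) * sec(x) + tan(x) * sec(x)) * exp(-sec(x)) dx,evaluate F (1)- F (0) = -E - exp(-sec(1)) + exp(-1) + exp(sec(1))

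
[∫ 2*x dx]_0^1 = 1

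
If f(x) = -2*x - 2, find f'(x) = -2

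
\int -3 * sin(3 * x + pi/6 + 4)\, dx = cos(3*x + pi/6 + 4) + C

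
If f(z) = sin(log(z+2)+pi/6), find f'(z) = cos(log(z + 2) + pi/6)/(z + 2)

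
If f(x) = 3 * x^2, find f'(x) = 6*x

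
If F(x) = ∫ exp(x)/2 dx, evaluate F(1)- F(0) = -1/2 + E/2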